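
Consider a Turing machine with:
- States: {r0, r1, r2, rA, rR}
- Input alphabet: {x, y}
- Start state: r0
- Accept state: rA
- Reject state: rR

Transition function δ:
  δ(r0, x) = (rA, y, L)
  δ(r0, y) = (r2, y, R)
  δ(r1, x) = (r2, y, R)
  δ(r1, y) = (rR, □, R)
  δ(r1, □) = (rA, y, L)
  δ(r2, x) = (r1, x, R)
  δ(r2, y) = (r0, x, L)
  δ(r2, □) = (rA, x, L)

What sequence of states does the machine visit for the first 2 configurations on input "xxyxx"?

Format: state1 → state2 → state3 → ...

Execution trace:
Initial: [r0]xxyxx
Step 1: δ(r0, x) = (rA, y, L) → [rA]□yxyxx

The machine reaches the accept state rA and halts.

State sequence: r0 → rA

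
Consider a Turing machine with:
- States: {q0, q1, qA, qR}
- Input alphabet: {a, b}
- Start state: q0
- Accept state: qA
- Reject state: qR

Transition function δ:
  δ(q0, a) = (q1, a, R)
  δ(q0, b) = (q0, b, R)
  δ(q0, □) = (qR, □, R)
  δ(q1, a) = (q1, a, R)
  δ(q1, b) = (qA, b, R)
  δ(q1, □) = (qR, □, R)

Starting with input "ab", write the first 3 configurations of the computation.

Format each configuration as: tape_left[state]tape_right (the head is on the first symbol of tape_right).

Transitions applied:
Step 1: δ(q0, a) = (q1, a, R)
Step 2: δ(q1, b) = (qA, b, R)

The first 3 configurations are:
[q0]ab ⊢ a[q1]b ⊢ ab[qA]□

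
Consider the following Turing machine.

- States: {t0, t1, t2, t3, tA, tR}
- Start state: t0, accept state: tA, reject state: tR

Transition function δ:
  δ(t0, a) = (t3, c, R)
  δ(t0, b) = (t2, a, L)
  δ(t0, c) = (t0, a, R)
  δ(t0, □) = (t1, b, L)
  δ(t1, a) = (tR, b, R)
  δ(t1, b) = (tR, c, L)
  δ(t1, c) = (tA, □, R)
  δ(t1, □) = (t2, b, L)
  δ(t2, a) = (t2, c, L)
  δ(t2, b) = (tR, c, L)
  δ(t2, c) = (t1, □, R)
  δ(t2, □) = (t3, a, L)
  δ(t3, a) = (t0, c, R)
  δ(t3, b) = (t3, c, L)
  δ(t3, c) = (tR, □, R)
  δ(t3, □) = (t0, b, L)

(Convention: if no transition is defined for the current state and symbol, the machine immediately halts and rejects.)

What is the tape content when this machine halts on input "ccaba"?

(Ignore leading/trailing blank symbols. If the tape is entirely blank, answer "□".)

Execution trace:
Initial: [t0]ccaba
Step 1: δ(t0, c) = (t0, a, R) → a[t0]caba
Step 2: δ(t0, c) = (t0, a, R) → aa[t0]aba
Step 3: δ(t0, a) = (t3, c, R) → aac[t3]ba
Step 4: δ(t3, b) = (t3, c, L) → aa[t3]cca
Step 5: δ(t3, c) = (tR, □, R) → aa□[tR]ca

The machine reaches the reject state tR and halts.

Final tape (ignoring leading/trailing blanks): aa□ca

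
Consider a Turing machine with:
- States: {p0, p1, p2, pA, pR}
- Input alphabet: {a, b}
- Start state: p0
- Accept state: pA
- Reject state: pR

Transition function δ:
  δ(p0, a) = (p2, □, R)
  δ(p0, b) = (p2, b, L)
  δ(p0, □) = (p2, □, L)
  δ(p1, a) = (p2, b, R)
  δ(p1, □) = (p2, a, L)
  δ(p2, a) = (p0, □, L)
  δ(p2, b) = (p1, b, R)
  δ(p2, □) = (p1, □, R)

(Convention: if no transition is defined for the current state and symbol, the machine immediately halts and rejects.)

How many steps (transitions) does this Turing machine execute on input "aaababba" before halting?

Execution trace:
Initial: [p0]aaababba
Step 1: δ(p0, a) = (p2, □, R) → □[p2]aababba
Step 2: δ(p2, a) = (p0, □, L) → [p0]□□ababba
Step 3: δ(p0, □) = (p2, □, L) → [p2]□□□ababba
Step 4: δ(p2, □) = (p1, □, R) → □[p1]□□ababba
Step 5: δ(p1, □) = (p2, a, L) → [p2]□a□ababba
Step 6: δ(p2, □) = (p1, □, R) → □[p1]a□ababba
Step 7: δ(p1, a) = (p2, b, R) → □b[p2]□ababba
Step 8: δ(p2, □) = (p1, □, R) → □b□[p1]ababba
Step 9: δ(p1, a) = (p2, b, R) → □b□b[p2]babba
Step 10: δ(p2, b) = (p1, b, R) → □b□bb[p1]abba
Step 11: δ(p1, a) = (p2, b, R) → □b□bbb[p2]bba
Step 12: δ(p2, b) = (p1, b, R) → □b□bbbb[p1]ba

No transition is defined for δ(p1, b). By convention the machine halts and rejects.

The machine executed 12 steps before halting.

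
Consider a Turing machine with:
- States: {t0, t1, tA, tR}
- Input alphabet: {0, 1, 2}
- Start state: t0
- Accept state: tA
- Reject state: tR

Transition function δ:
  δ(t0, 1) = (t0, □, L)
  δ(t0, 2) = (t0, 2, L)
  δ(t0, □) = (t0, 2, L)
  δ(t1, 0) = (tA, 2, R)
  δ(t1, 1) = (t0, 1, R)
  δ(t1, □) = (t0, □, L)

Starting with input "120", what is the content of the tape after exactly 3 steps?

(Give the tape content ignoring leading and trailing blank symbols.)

Execution trace:
Initial: [t0]120
Step 1: δ(t0, 1) = (t0, □, L) → [t0]□□20
Step 2: δ(t0, □) = (t0, 2, L) → [t0]□2□20
Step 3: δ(t0, □) = (t0, 2, L) → [t0]□22□20

After 3 steps, the tape (ignoring leading/trailing blanks) is: 22□20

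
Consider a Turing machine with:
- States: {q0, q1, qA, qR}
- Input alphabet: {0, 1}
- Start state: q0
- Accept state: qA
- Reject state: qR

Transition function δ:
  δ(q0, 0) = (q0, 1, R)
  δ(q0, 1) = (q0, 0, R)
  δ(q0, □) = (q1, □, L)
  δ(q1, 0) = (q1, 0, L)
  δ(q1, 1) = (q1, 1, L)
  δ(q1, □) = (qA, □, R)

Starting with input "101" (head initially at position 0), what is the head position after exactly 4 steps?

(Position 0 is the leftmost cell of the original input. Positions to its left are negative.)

Execution trace (head position shown):
Step 0: [q0]101  (head at position 0)
Step 1: move right → 0[q0]01  (head at position 1)
Step 2: move right → 01[q0]1  (head at position 2)
Step 3: move right → 010[q0]□  (head at position 3)
Step 4: move left → 01[q1]0□  (head at position 2)

After 4 steps, the head is at position 2.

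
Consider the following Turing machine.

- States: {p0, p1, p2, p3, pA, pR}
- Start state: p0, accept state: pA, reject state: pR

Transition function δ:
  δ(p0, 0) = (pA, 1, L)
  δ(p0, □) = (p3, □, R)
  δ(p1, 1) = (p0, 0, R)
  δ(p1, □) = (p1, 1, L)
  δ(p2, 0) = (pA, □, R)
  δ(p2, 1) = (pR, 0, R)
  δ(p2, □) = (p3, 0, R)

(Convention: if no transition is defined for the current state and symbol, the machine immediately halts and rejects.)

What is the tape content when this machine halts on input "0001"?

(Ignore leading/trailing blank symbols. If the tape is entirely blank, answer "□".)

Execution trace:
Initial: [p0]0001
Step 1: δ(p0, 0) = (pA, 1, L) → [pA]□1001

The machine reaches the accept state pA and halts.

Final tape (ignoring leading/trailing blanks): 1001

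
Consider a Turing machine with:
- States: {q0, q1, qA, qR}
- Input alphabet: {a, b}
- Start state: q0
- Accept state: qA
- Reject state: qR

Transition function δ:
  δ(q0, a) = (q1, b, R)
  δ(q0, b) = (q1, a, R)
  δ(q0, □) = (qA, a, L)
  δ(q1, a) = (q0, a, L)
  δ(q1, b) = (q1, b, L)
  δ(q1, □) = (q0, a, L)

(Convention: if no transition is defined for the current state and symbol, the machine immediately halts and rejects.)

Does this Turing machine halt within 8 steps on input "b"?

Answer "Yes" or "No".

Execution trace:
Initial: [q0]b
Step 1: δ(q0, b) = (q1, a, R) → a[q1]□
Step 2: δ(q1, □) = (q0, a, L) → [q0]aa
Step 3: δ(q0, a) = (q1, b, R) → b[q1]a
Step 4: δ(q1, a) = (q0, a, L) → [q0]ba
Step 5: δ(q0, b) = (q1, a, R) → a[q1]a
Step 6: δ(q1, a) = (q0, a, L) → [q0]aa
Step 7: δ(q0, a) = (q1, b, R) → b[q1]a
Step 8: δ(q1, a) = (q0, a, L) → [q0]ba

The machine has not reached a halting state after 8 steps.
The machine did not halt within the 8-step bound.

Answer: No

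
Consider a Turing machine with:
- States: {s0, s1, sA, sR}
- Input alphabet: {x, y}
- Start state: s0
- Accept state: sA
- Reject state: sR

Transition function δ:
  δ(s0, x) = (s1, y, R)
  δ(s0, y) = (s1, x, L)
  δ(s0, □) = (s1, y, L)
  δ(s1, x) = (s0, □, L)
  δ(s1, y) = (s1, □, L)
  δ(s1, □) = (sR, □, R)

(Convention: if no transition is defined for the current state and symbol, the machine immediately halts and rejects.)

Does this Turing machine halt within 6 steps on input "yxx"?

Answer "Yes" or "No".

Execution trace:
Initial: [s0]yxx
Step 1: δ(s0, y) = (s1, x, L) → [s1]□xxx
Step 2: δ(s1, □) = (sR, □, R) → □[sR]xxx

The machine reaches the reject state sR and halts.
The machine halted after 2 steps (within the 6-step bound).

Answer: Yes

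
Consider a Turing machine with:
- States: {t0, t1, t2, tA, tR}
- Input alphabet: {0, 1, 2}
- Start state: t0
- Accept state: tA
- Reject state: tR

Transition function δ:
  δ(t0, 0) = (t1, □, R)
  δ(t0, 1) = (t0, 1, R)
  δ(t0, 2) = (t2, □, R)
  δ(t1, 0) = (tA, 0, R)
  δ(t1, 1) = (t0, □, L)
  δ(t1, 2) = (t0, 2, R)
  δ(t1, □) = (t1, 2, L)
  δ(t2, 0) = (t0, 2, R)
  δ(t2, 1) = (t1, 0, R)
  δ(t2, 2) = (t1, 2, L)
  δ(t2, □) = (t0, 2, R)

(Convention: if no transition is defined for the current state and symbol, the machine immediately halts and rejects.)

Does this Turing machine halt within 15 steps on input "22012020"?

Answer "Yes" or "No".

Execution trace:
Initial: [t0]22012020
Step 1: δ(t0, 2) = (t2, □, R) → □[t2]2012020
Step 2: δ(t2, 2) = (t1, 2, L) → [t1]□2012020
Step 3: δ(t1, □) = (t1, 2, L) → [t1]□22012020
Step 4: δ(t1, □) = (t1, 2, L) → [t1]□222012020
Step 5: δ(t1, □) = (t1, 2, L) → [t1]□2222012020
Step 6: δ(t1, □) = (t1, 2, L) → [t1]□22222012020
Step 7: δ(t1, □) = (t1, 2, L) → [t1]□222222012020
Step 8: δ(t1, □) = (t1, 2, L) → [t1]□2222222012020
Step 9: δ(t1, □) = (t1, 2, L) → [t1]□22222222012020
Step 10: δ(t1, □) = (t1, 2, L) → [t1]□222222222012020
Step 11: δ(t1, □) = (t1, 2, L) → [t1]□2222222222012020
Step 12: δ(t1, □) = (t1, 2, L) → [t1]□22222222222012020
Step 13: δ(t1, □) = (t1, 2, L) → [t1]□222222222222012020
Step 14: δ(t1, □) = (t1, 2, L) → [t1]□2222222222222012020
Step 15: δ(t1, □) = (t1, 2, L) → [t1]□22222222222222012020

The machine has not reached a halting state after 15 steps.
The machine did not halt within the 15-step bound.

Answer: No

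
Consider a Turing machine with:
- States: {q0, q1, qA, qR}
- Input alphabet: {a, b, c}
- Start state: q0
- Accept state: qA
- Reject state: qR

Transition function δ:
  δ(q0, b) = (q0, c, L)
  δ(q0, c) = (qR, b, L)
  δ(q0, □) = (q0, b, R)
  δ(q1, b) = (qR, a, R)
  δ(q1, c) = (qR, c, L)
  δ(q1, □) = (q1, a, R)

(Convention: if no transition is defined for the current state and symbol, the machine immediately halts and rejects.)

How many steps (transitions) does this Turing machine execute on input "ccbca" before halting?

Execution trace:
Initial: [q0]ccbca
Step 1: δ(q0, c) = (qR, b, L) → [qR]□bcbca

The machine reaches the reject state qR and halts.

The machine executed 1 step before halting.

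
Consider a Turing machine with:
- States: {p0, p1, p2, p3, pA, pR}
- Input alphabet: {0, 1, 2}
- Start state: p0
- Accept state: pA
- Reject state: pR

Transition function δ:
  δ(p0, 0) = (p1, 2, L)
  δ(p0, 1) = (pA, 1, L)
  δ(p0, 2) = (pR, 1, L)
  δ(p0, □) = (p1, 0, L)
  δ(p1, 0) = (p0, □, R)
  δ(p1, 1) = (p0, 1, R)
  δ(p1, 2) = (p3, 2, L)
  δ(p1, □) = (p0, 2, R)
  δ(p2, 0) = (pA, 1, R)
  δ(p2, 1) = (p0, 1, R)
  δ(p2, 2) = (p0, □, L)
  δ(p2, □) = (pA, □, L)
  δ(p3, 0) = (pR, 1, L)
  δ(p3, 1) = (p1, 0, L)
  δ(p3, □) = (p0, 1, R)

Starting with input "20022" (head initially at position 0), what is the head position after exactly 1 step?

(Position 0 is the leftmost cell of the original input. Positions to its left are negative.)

Execution trace (head position shown):
Step 0: [p0]20022  (head at position 0)
Step 1: move left → [pR]□10022  (head at position -1)

After 1 step, the head is at position -1.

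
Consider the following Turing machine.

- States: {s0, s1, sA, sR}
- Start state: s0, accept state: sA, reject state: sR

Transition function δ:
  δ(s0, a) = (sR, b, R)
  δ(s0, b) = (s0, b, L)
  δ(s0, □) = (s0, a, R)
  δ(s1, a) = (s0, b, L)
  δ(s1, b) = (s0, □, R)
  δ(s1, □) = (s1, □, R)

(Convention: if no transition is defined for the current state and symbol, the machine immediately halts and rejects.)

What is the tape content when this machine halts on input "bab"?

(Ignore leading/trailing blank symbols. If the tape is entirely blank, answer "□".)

Execution trace:
Initial: [s0]bab
Step 1: δ(s0, b) = (s0, b, L) → [s0]□bab
Step 2: δ(s0, □) = (s0, a, R) → a[s0]bab
Step 3: δ(s0, b) = (s0, b, L) → [s0]abab
Step 4: δ(s0, a) = (sR, b, R) → b[sR]bab

The machine reaches the reject state sR and halts.

Final tape (ignoring leading/trailing blanks): bbab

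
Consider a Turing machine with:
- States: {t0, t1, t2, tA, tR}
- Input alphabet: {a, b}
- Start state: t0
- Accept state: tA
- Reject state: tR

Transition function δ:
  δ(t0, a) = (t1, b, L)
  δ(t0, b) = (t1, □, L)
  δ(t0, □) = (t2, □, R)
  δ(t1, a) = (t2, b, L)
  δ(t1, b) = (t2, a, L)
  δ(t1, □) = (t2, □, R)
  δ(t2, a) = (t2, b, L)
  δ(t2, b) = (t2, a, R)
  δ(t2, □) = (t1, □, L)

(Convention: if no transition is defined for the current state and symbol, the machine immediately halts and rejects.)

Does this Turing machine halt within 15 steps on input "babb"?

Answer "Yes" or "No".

Execution trace:
Initial: [t0]babb
Step 1: δ(t0, b) = (t1, □, L) → [t1]□□abb
Step 2: δ(t1, □) = (t2, □, R) → □[t2]□abb
Step 3: δ(t2, □) = (t1, □, L) → [t1]□□abb
Step 4: δ(t1, □) = (t2, □, R) → □[t2]□abb
Step 5: δ(t2, □) = (t1, □, L) → [t1]□□abb
Step 6: δ(t1, □) = (t2, □, R) → □[t2]□abb
Step 7: δ(t2, □) = (t1, □, L) → [t1]□□abb
Step 8: δ(t1, □) = (t2, □, R) → □[t2]□abb
Step 9: δ(t2, □) = (t1, □, L) → [t1]□□abb
Step 10: δ(t1, □) = (t2, □, R) → □[t2]□abb
Step 11: δ(t2, □) = (t1, □, L) → [t1]□□abb
Step 12: δ(t1, □) = (t2, □, R) → □[t2]□abb
Step 13: δ(t2, □) = (t1, □, L) → [t1]□□abb
Step 14: δ(t1, □) = (t2, □, R) → □[t2]□abb
Step 15: δ(t2, □) = (t1, □, L) → [t1]□□abb

The machine has not reached a halting state after 15 steps.
The machine did not halt within the 15-step bound.

Answer: No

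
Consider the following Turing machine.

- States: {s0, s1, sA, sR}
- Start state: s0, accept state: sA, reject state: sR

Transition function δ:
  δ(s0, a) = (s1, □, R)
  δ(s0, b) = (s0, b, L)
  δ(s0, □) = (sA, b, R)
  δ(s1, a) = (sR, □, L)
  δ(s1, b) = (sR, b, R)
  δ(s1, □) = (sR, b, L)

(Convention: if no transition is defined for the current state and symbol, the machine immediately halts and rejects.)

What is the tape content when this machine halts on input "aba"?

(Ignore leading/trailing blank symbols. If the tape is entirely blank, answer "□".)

Execution trace:
Initial: [s0]aba
Step 1: δ(s0, a) = (s1, □, R) → □[s1]ba
Step 2: δ(s1, b) = (sR, b, R) → □b[sR]a

The machine reaches the reject state sR and halts.

Final tape (ignoring leading/trailing blanks): ba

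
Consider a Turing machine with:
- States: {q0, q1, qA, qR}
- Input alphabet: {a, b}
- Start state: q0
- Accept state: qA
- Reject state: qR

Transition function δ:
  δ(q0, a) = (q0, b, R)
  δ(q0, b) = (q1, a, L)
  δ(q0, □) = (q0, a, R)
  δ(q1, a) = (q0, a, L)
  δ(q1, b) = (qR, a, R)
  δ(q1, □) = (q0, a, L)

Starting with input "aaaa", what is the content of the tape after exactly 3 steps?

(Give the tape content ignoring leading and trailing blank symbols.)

Execution trace:
Initial: [q0]aaaa
Step 1: δ(q0, a) = (q0, b, R) → b[q0]aaa
Step 2: δ(q0, a) = (q0, b, R) → bb[q0]aa
Step 3: δ(q0, a) = (q0, b, R) → bbb[q0]a

After 3 steps, the tape (ignoring leading/trailing blanks) is: bbba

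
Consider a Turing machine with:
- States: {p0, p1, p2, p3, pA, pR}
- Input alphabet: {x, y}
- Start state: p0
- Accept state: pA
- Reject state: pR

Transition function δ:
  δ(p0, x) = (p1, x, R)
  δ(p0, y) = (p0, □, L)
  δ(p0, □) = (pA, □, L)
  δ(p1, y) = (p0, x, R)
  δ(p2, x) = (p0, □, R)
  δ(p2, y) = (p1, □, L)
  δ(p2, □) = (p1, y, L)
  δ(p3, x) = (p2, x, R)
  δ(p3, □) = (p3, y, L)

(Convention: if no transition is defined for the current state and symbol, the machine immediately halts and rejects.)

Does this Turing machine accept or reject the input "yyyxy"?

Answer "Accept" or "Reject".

Execution trace:
Initial: [p0]yyyxy
Step 1: δ(p0, y) = (p0, □, L) → [p0]□□yyxy
Step 2: δ(p0, □) = (pA, □, L) → [pA]□□□yyxy

The machine reaches the accept state pA and halts.

Answer: Accept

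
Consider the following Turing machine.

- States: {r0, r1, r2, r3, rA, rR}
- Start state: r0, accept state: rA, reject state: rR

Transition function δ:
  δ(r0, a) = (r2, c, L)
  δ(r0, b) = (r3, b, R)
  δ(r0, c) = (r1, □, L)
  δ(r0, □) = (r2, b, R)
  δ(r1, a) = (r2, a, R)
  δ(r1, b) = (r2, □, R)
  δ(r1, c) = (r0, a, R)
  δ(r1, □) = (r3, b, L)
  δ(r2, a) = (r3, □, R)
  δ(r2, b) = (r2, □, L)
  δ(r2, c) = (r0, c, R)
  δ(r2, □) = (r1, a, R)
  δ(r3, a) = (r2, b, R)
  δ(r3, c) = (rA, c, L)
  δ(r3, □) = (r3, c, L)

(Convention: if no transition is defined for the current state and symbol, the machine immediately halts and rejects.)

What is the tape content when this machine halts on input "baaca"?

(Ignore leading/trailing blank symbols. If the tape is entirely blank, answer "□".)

Execution trace:
Initial: [r0]baaca
Step 1: δ(r0, b) = (r3, b, R) → b[r3]aaca
Step 2: δ(r3, a) = (r2, b, R) → bb[r2]aca
Step 3: δ(r2, a) = (r3, □, R) → bb□[r3]ca
Step 4: δ(r3, c) = (rA, c, L) → bb[rA]□ca

The machine reaches the accept state rA and halts.

Final tape (ignoring leading/trailing blanks): bb□ca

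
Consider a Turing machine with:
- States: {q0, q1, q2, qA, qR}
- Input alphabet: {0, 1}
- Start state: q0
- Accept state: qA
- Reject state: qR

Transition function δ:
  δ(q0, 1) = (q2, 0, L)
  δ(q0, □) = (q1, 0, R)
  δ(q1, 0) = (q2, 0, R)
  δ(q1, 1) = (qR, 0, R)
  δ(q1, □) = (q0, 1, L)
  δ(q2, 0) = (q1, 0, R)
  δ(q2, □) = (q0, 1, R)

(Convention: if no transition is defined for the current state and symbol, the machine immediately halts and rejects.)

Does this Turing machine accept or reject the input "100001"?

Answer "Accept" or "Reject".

Execution trace:
Initial: [q0]100001
Step 1: δ(q0, 1) = (q2, 0, L) → [q2]□000001
Step 2: δ(q2, □) = (q0, 1, R) → 1[q0]000001

No transition is defined for δ(q0, 0). By convention the machine halts and rejects.

Answer: Reject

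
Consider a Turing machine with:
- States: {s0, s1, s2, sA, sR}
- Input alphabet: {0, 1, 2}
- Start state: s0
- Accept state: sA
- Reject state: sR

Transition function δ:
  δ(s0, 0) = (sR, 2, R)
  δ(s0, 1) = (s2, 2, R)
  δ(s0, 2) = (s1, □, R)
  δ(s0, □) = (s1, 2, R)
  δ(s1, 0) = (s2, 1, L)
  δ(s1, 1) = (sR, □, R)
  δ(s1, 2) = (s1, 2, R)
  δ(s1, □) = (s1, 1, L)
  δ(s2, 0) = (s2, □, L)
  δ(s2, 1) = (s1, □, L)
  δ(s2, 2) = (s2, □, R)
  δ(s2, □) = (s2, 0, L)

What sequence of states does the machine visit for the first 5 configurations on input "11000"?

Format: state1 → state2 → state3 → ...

Execution trace:
Initial: [s0]11000
Step 1: δ(s0, 1) = (s2, 2, R) → 2[s2]1000
Step 2: δ(s2, 1) = (s1, □, L) → [s1]2□000
Step 3: δ(s1, 2) = (s1, 2, R) → 2[s1]□000
Step 4: δ(s1, □) = (s1, 1, L) → [s1]21000

State sequence: s0 → s2 → s1 → s1 → s1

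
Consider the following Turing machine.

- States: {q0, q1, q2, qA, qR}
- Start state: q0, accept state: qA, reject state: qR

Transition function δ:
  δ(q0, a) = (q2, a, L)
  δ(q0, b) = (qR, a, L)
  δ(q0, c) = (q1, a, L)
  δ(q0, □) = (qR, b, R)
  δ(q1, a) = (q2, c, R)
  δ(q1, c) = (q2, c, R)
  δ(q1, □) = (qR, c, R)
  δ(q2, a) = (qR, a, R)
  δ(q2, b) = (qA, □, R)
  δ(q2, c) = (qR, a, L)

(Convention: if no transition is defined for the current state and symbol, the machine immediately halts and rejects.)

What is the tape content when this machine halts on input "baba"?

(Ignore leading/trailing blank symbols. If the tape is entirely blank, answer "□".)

Execution trace:
Initial: [q0]baba
Step 1: δ(q0, b) = (qR, a, L) → [qR]□aaba

The machine reaches the reject state qR and halts.

Final tape (ignoring leading/trailing blanks): aaba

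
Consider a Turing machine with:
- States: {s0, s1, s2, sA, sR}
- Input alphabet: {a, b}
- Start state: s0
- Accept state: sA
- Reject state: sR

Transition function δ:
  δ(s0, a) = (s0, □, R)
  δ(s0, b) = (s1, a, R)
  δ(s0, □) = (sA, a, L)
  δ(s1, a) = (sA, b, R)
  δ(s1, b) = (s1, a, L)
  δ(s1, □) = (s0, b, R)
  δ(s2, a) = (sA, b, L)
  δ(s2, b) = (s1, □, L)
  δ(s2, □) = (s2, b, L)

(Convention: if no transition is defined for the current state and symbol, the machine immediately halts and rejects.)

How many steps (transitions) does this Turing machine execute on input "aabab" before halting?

Execution trace:
Initial: [s0]aabab
Step 1: δ(s0, a) = (s0, □, R) → □[s0]abab
Step 2: δ(s0, a) = (s0, □, R) → □□[s0]bab
Step 3: δ(s0, b) = (s1, a, R) → □□a[s1]ab
Step 4: δ(s1, a) = (sA, b, R) → □□ab[sA]b

The machine reaches the accept state sA and halts.

The machine executed 4 steps before halting.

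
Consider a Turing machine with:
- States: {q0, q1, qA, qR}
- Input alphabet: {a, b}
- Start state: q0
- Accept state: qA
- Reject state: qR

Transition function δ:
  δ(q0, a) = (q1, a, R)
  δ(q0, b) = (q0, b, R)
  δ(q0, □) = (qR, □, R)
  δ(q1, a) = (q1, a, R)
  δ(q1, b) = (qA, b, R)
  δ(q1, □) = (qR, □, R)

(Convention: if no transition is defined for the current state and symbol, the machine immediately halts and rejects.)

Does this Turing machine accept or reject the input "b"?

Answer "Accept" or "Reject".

Execution trace:
Initial: [q0]b
Step 1: δ(q0, b) = (q0, b, R) → b[q0]□
Step 2: δ(q0, □) = (qR, □, R) → b□[qR]□

The machine reaches the reject state qR and halts.

Answer: Reject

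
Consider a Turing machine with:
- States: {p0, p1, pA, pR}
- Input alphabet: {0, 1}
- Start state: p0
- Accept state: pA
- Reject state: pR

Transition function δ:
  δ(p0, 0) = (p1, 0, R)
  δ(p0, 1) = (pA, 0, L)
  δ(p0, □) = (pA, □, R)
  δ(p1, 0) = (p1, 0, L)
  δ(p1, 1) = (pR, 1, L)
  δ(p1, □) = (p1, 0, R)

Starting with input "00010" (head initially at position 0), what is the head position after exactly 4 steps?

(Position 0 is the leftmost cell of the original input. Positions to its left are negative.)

Execution trace (head position shown):
Step 0: [p0]00010  (head at position 0)
Step 1: move right → 0[p1]0010  (head at position 1)
Step 2: move left → [p1]00010  (head at position 0)
Step 3: move left → [p1]□00010  (head at position -1)
Step 4: move right → 0[p1]00010  (head at position 0)

After 4 steps, the head is at position 0.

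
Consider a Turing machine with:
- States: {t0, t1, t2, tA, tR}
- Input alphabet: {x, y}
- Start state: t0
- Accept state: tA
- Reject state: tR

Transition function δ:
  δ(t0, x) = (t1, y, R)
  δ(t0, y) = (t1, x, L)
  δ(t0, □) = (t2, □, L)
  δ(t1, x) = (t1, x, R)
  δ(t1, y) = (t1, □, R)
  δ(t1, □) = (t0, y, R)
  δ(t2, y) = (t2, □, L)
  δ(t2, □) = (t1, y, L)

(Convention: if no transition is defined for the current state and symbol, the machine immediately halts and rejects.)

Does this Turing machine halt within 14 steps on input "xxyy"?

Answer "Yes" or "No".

Execution trace:
Initial: [t0]xxyy
Step 1: δ(t0, x) = (t1, y, R) → y[t1]xyy
Step 2: δ(t1, x) = (t1, x, R) → yx[t1]yy
Step 3: δ(t1, y) = (t1, □, R) → yx□[t1]y
Step 4: δ(t1, y) = (t1, □, R) → yx□□[t1]□
Step 5: δ(t1, □) = (t0, y, R) → yx□□y[t0]□
Step 6: δ(t0, □) = (t2, □, L) → yx□□[t2]y□
Step 7: δ(t2, y) = (t2, □, L) → yx□[t2]□□□
Step 8: δ(t2, □) = (t1, y, L) → yx[t1]□y□□
Step 9: δ(t1, □) = (t0, y, R) → yxy[t0]y□□
Step 10: δ(t0, y) = (t1, x, L) → yx[t1]yx□□
Step 11: δ(t1, y) = (t1, □, R) → yx□[t1]x□□
Step 12: δ(t1, x) = (t1, x, R) → yx□x[t1]□□
Step 13: δ(t1, □) = (t0, y, R) → yx□xy[t0]□
Step 14: δ(t0, □) = (t2, □, L) → yx□x[t2]y□

The machine has not reached a halting state after 14 steps.
The machine did not halt within the 14-step bound.

Answer: No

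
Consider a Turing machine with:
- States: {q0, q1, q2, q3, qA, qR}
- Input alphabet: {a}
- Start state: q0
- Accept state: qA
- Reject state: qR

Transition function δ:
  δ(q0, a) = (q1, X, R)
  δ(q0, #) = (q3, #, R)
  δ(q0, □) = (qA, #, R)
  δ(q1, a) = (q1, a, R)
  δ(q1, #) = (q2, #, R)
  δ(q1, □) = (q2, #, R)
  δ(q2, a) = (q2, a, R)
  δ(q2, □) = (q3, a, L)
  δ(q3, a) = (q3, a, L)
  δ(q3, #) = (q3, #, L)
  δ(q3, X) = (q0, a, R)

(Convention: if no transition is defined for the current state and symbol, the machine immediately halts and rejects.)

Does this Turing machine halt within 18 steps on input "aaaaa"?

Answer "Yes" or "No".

Execution trace:
Initial: [q0]aaaaa
Step 1: δ(q0, a) = (q1, X, R) → X[q1]aaaa
Step 2: δ(q1, a) = (q1, a, R) → Xa[q1]aaa
Step 3: δ(q1, a) = (q1, a, R) → Xaa[q1]aa
Step 4: δ(q1, a) = (q1, a, R) → Xaaa[q1]a
Step 5: δ(q1, a) = (q1, a, R) → Xaaaa[q1]□
Step 6: δ(q1, □) = (q2, #, R) → Xaaaa#[q2]□
Step 7: δ(q2, □) = (q3, a, L) → Xaaaa[q3]#a
Step 8: δ(q3, #) = (q3, #, L) → Xaaa[q3]a#a
Step 9: δ(q3, a) = (q3, a, L) → Xaa[q3]aa#a
Step 10: δ(q3, a) = (q3, a, L) → Xa[q3]aaa#a
Step 11: δ(q3, a) = (q3, a, L) → X[q3]aaaa#a
Step 12: δ(q3, a) = (q3, a, L) → [q3]Xaaaa#a
Step 13: δ(q3, X) = (q0, a, R) → a[q0]aaaa#a
Step 14: δ(q0, a) = (q1, X, R) → aX[q1]aaa#a
Step 15: δ(q1, a) = (q1, a, R) → aXa[q1]aa#a
Step 16: δ(q1, a) = (q1, a, R) → aXaa[q1]a#a
Step 17: δ(q1, a) = (q1, a, R) → aXaaa[q1]#a
Step 18: δ(q1, #) = (q2, #, R) → aXaaa#[q2]a

The machine has not reached a halting state after 18 steps.
The machine did not halt within the 18-step bound.

Answer: No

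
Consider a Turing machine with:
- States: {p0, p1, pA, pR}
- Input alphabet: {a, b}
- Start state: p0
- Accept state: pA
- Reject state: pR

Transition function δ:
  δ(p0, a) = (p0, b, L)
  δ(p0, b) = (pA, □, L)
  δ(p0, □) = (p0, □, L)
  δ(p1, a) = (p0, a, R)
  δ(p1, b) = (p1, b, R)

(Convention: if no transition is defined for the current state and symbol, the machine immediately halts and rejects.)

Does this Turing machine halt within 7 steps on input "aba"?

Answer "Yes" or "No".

Execution trace:
Initial: [p0]aba
Step 1: δ(p0, a) = (p0, b, L) → [p0]□bba
Step 2: δ(p0, □) = (p0, □, L) → [p0]□□bba
Step 3: δ(p0, □) = (p0, □, L) → [p0]□□□bba
Step 4: δ(p0, □) = (p0, □, L) → [p0]□□□□bba
Step 5: δ(p0, □) = (p0, □, L) → [p0]□□□□□bba
Step 6: δ(p0, □) = (p0, □, L) → [p0]□□□□□□bba
Step 7: δ(p0, □) = (p0, □, L) → [p0]□□□□□□□bba

The machine has not reached a halting state after 7 steps.
The machine did not halt within the 7-step bound.

Answer: No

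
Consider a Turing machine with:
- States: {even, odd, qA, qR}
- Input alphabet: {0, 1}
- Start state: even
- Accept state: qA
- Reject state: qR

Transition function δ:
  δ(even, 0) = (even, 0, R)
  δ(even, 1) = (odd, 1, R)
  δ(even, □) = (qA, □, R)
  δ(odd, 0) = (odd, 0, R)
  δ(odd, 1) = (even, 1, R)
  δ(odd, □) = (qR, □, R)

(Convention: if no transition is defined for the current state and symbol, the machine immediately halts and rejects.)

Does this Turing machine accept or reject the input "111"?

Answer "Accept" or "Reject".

Execution trace:
Initial: [even]111
Step 1: δ(even, 1) = (odd, 1, R) → 1[odd]11
Step 2: δ(odd, 1) = (even, 1, R) → 11[even]1
Step 3: δ(even, 1) = (odd, 1, R) → 111[odd]□
Step 4: δ(odd, □) = (qR, □, R) → 111□[qR]□

The machine reaches the reject state qR and halts.

Answer: Reject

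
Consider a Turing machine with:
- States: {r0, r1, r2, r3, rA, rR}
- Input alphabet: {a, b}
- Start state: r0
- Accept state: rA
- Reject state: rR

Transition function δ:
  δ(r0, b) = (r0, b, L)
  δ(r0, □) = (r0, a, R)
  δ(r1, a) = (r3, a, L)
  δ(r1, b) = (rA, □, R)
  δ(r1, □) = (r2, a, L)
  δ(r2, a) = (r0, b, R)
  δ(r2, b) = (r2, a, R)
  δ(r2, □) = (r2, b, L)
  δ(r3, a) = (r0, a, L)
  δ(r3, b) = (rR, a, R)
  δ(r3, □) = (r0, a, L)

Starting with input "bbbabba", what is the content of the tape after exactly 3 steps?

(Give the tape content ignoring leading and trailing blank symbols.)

Execution trace:
Initial: [r0]bbbabba
Step 1: δ(r0, b) = (r0, b, L) → [r0]□bbbabba
Step 2: δ(r0, □) = (r0, a, R) → a[r0]bbbabba
Step 3: δ(r0, b) = (r0, b, L) → [r0]abbbabba

No transition is defined for δ(r0, a). By convention the machine halts and rejects.

After 3 steps, the tape (ignoring leading/trailing blanks) is: abbbabba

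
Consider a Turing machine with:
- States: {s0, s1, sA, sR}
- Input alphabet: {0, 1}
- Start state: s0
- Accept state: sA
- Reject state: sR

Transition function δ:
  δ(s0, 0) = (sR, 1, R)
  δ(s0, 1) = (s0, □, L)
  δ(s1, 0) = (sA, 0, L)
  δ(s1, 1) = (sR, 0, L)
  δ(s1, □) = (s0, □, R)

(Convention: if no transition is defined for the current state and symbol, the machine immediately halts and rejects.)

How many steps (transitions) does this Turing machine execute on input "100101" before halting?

Execution trace:
Initial: [s0]100101
Step 1: δ(s0, 1) = (s0, □, L) → [s0]□□00101

No transition is defined for δ(s0, □). By convention the machine halts and rejects.

The machine executed 1 step before halting.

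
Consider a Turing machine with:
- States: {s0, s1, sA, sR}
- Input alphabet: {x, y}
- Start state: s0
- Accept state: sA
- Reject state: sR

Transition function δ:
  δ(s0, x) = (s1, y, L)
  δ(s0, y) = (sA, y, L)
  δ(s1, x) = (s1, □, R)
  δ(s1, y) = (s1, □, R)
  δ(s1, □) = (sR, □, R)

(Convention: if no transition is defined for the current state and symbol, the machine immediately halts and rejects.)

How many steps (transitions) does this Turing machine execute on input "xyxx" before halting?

Execution trace:
Initial: [s0]xyxx
Step 1: δ(s0, x) = (s1, y, L) → [s1]□yyxx
Step 2: δ(s1, □) = (sR, □, R) → □[sR]yyxx

The machine reaches the reject state sR and halts.

The machine executed 2 steps before halting.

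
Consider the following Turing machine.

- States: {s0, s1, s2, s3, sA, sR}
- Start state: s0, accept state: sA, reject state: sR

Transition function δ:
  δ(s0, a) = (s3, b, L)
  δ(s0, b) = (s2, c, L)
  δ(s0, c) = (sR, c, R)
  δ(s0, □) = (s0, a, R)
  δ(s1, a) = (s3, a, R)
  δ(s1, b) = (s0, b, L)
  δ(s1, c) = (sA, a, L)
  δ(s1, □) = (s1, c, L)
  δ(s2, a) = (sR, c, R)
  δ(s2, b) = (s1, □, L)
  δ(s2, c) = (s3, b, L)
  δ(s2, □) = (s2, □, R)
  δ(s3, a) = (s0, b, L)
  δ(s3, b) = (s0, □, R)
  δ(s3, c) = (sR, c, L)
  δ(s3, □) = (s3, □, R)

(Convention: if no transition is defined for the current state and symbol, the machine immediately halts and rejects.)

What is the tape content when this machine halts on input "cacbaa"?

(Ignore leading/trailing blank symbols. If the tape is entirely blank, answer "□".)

Execution trace:
Initial: [s0]cacbaa
Step 1: δ(s0, c) = (sR, c, R) → c[sR]acbaa

The machine reaches the reject state sR and halts.

Final tape (ignoring leading/trailing blanks): cacbaa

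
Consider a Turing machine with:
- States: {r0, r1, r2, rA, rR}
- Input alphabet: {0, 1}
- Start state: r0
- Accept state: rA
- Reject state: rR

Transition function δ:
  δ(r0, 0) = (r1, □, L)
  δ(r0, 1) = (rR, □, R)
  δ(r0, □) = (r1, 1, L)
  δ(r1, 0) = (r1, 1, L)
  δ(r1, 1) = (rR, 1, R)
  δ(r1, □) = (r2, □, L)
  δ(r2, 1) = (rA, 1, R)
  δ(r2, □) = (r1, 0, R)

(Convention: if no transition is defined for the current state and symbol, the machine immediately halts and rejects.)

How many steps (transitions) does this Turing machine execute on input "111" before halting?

Execution trace:
Initial: [r0]111
Step 1: δ(r0, 1) = (rR, □, R) → □[rR]11

The machine reaches the reject state rR and halts.

The machine executed 1 step before halting.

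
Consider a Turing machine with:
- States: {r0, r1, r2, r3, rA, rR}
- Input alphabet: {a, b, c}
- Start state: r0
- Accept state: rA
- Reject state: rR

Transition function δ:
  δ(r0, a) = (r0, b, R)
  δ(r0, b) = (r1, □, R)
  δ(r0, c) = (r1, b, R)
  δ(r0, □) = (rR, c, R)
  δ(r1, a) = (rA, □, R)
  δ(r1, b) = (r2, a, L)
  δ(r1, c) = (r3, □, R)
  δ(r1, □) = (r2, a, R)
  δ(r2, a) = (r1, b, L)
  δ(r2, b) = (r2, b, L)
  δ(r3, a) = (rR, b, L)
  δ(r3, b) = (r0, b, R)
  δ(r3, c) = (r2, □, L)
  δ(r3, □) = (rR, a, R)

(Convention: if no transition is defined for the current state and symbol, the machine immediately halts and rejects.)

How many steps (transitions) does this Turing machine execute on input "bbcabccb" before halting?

Execution trace:
Initial: [r0]bbcabccb
Step 1: δ(r0, b) = (r1, □, R) → □[r1]bcabccb
Step 2: δ(r1, b) = (r2, a, L) → [r2]□acabccb

No transition is defined for δ(r2, □). By convention the machine halts and rejects.

The machine executed 2 steps before halting.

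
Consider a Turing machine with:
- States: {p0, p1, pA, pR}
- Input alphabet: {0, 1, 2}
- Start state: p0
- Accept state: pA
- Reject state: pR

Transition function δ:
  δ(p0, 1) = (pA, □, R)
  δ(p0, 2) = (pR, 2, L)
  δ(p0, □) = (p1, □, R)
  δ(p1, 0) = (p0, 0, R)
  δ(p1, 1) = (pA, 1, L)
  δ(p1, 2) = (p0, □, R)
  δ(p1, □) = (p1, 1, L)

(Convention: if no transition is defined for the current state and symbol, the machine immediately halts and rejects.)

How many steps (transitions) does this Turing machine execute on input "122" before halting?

Execution trace:
Initial: [p0]122
Step 1: δ(p0, 1) = (pA, □, R) → □[pA]22

The machine reaches the accept state pA and halts.

The machine executed 1 step before halting.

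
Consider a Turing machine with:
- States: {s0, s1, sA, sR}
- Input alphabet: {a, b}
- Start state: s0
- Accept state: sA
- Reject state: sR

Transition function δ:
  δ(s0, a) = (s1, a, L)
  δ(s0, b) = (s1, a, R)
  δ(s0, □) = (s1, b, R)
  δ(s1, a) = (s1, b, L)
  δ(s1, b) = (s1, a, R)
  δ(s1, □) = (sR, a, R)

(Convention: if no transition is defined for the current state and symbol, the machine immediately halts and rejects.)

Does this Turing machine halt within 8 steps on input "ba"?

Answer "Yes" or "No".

Execution trace:
Initial: [s0]ba
Step 1: δ(s0, b) = (s1, a, R) → a[s1]a
Step 2: δ(s1, a) = (s1, b, L) → [s1]ab
Step 3: δ(s1, a) = (s1, b, L) → [s1]□bb
Step 4: δ(s1, □) = (sR, a, R) → a[sR]bb

The machine reaches the reject state sR and halts.
The machine halted after 4 steps (within the 8-step bound).

Answer: Yes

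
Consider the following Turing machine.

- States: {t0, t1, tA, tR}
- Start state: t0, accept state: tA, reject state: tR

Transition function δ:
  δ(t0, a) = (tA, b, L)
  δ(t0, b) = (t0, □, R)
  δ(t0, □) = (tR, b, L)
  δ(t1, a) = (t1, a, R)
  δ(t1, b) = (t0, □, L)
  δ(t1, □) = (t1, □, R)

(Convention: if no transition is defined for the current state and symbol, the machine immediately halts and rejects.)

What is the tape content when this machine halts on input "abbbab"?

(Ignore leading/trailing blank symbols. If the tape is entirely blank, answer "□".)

Execution trace:
Initial: [t0]abbbab
Step 1: δ(t0, a) = (tA, b, L) → [tA]□bbbbab

The machine reaches the accept state tA and halts.

Final tape (ignoring leading/trailing blanks): bbbbab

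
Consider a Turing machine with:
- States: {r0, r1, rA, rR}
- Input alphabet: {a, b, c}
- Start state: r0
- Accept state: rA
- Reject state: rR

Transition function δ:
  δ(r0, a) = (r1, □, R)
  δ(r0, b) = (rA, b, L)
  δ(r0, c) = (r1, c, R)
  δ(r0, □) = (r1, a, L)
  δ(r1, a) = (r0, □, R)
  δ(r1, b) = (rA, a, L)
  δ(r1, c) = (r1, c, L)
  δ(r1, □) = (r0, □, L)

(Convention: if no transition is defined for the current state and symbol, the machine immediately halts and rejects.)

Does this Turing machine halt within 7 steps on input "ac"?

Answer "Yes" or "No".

Execution trace:
Initial: [r0]ac
Step 1: δ(r0, a) = (r1, □, R) → □[r1]c
Step 2: δ(r1, c) = (r1, c, L) → [r1]□c
Step 3: δ(r1, □) = (r0, □, L) → [r0]□□c
Step 4: δ(r0, □) = (r1, a, L) → [r1]□a□c
Step 5: δ(r1, □) = (r0, □, L) → [r0]□□a□c
Step 6: δ(r0, □) = (r1, a, L) → [r1]□a□a□c
Step 7: δ(r1, □) = (r0, □, L) → [r0]□□a□a□c

The machine has not reached a halting state after 7 steps.
The machine did not halt within the 7-step bound.

Answer: No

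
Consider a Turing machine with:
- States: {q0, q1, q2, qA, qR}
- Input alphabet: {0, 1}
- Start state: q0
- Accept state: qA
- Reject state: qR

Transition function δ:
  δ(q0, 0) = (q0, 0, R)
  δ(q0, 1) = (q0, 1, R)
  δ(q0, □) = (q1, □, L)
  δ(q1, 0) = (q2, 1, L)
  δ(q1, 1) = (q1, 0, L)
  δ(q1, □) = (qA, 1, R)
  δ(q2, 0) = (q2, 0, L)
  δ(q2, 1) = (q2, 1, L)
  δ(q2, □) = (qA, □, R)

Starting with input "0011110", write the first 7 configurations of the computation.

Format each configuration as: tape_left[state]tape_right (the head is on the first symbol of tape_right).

Transitions applied:
Step 1: δ(q0, 0) = (q0, 0, R)
Step 2: δ(q0, 0) = (q0, 0, R)
Step 3: δ(q0, 1) = (q0, 1, R)
Step 4: δ(q0, 1) = (q0, 1, R)
Step 5: δ(q0, 1) = (q0, 1, R)
Step 6: δ(q0, 1) = (q0, 1, R)

The first 7 configurations are:
[q0]0011110 ⊢ 0[q0]011110 ⊢ 00[q0]11110 ⊢ 001[q0]1110 ⊢ 0011[q0]110 ⊢ 00111[q0]10 ⊢ 001111[q0]0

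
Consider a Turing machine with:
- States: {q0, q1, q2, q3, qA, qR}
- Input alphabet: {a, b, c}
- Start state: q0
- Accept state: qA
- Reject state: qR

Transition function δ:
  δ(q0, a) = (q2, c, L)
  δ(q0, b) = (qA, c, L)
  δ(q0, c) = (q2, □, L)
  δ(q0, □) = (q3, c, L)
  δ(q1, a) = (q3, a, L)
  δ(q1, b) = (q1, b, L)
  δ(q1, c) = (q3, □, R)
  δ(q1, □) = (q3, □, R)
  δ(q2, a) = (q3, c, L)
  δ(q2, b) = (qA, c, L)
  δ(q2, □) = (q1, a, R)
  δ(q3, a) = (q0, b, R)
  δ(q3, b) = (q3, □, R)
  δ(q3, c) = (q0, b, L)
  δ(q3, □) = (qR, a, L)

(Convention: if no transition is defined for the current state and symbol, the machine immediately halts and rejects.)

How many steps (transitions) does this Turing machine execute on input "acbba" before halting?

Execution trace:
Initial: [q0]acbba
Step 1: δ(q0, a) = (q2, c, L) → [q2]□ccbba
Step 2: δ(q2, □) = (q1, a, R) → a[q1]ccbba
Step 3: δ(q1, c) = (q3, □, R) → a□[q3]cbba
Step 4: δ(q3, c) = (q0, b, L) → a[q0]□bbba
Step 5: δ(q0, □) = (q3, c, L) → [q3]acbbba
Step 6: δ(q3, a) = (q0, b, R) → b[q0]cbbba
Step 7: δ(q0, c) = (q2, □, L) → [q2]b□bbba
Step 8: δ(q2, b) = (qA, c, L) → [qA]□c□bbba

The machine reaches the accept state qA and halts.

The machine executed 8 steps before halting.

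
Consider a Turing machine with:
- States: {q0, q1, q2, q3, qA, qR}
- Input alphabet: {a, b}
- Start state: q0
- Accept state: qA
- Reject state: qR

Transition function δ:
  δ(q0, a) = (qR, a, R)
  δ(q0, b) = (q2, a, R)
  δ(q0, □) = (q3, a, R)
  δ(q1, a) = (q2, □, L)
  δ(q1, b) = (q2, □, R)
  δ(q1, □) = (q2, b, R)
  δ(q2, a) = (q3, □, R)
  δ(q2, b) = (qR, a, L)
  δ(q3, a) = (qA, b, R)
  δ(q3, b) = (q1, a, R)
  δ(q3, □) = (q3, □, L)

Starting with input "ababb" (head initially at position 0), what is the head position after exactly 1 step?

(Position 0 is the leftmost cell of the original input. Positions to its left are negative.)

Execution trace (head position shown):
Step 0: [q0]ababb  (head at position 0)
Step 1: move right → a[qR]babb  (head at position 1)

After 1 step, the head is at position 1.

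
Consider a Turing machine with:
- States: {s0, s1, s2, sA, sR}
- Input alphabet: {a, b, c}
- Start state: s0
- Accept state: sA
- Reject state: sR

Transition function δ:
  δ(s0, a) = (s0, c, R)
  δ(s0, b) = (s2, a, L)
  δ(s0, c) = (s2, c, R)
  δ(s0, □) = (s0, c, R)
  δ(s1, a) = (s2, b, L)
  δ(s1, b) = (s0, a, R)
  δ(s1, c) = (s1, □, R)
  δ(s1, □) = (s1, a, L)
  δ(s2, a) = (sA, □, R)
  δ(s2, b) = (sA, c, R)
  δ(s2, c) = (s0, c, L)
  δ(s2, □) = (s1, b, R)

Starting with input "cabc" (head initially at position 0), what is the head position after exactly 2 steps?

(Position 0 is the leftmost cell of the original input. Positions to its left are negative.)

Execution trace (head position shown):
Step 0: [s0]cabc  (head at position 0)
Step 1: move right → c[s2]abc  (head at position 1)
Step 2: move right → c□[sA]bc  (head at position 2)

After 2 steps, the head is at position 2.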